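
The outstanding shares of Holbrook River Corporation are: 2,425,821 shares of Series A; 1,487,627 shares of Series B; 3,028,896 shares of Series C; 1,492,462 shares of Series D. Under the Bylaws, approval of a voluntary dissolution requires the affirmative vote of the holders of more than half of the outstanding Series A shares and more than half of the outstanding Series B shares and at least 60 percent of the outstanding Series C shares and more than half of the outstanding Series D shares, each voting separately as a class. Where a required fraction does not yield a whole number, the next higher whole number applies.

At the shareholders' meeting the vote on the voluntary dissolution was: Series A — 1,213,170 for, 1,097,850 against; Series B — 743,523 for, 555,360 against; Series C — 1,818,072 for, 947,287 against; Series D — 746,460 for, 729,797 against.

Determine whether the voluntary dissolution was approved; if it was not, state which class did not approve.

Not approved — the Series B shares did not give the required vote.

Series A: a majority of 2425821 is 1212911; 1,212,911 required, 1,213,170 in favor — approved.
Series B: a majority of 1487627 is 743814; 743,814 required, 743,523 in favor — not approved.
Series C: 3/5 of 3028896 = 1817337.60, rounded up to 1817338; 1,817,338 required, 1,818,072 in favor — approved.
Series D: a majority of 1492462 is 746232; 746,232 required, 746,460 in favor — approved.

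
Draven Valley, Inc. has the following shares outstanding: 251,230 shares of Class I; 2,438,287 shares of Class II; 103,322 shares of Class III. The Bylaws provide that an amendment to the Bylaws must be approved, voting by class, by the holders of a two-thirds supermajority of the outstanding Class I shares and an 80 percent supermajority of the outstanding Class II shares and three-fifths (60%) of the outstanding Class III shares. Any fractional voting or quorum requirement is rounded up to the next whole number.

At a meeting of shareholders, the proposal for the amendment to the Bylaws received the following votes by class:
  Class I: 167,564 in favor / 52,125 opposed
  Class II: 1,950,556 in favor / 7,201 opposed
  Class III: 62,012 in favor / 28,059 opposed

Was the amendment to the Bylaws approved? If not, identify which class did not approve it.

Class I: 2/3 of 251230 = 167486.67, rounded up to 167487; 167,487 required, 167,564 in favor — approved.
Class II: 4/5 of 2438287 = 1950629.60, rounded up to 1950630; 1,950,630 required, 1,950,556 in favor — not approved.
Class III: 3/5 of 103322 = 61993.20, rounded up to 61994; 61,994 required, 62,012 in favor — approved.

Not approved — the Class II shares did not give the required vote.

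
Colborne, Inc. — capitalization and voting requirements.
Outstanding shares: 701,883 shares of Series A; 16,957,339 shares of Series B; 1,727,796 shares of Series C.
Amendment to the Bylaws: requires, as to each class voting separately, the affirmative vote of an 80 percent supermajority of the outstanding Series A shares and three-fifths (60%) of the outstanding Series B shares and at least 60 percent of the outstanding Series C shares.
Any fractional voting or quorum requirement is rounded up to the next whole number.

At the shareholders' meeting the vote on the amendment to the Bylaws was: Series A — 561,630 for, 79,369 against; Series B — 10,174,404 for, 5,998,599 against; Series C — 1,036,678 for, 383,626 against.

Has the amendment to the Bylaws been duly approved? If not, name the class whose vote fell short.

Approved — every class gave the required vote.

Series A: 4/5 of 701883 = 561506.40, rounded up to 561507; 561,507 required, 561,630 in favor — approved.
Series B: 3/5 of 16957339 = 10174403.40, rounded up to 10174404; 10,174,404 required, 10,174,404 in favor — approved.
Series C: 3/5 of 1727796 = 1036677.60, rounded up to 1036678; 1,036,678 required, 1,036,678 in favor — approved.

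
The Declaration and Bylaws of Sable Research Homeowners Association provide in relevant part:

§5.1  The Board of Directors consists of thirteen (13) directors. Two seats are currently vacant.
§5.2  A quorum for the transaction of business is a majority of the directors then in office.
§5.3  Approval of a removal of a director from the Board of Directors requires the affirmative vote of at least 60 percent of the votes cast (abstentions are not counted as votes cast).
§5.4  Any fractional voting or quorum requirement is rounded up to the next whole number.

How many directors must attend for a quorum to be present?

6

A majority of 11 is 6.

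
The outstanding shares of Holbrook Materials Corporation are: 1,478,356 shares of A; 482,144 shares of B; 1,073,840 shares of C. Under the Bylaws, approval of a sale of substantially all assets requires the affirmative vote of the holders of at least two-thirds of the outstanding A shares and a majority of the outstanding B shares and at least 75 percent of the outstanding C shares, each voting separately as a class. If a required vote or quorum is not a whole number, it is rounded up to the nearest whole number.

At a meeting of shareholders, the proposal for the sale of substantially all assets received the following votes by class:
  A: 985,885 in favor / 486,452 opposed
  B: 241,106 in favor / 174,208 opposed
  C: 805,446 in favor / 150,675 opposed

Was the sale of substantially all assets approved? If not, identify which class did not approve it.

A: 2/3 of 1478356 = 985570.67, rounded up to 985571; 985,571 required, 985,885 in favor — approved.
B: a majority of 482144 is 241073; 241,073 required, 241,106 in favor — approved.
C: 3/4 of 1073840 = 805380; 805,380 required, 805,446 in favor — approved.

Approved — every class gave the required vote.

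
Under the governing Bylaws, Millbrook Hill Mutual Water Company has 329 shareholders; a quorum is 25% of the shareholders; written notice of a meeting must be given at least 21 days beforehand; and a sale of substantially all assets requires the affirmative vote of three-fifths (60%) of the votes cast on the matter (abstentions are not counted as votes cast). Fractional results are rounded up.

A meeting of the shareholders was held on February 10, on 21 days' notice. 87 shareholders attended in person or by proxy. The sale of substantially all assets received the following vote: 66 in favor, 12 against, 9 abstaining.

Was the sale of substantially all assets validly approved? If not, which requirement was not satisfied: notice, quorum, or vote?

Valid — all requirements satisfied.

Notice: 21 days given; 21 required. Satisfied.
Quorum: 25% of 329 = 82.25, rounded up to 83; 87 present. Satisfied.
Vote: requires three-fifths of the votes cast (87 − 9 abstaining = 78); 3/5 of 78 = 46.80, rounded up to 47, so 47 needed; 66 in favor. Satisfied.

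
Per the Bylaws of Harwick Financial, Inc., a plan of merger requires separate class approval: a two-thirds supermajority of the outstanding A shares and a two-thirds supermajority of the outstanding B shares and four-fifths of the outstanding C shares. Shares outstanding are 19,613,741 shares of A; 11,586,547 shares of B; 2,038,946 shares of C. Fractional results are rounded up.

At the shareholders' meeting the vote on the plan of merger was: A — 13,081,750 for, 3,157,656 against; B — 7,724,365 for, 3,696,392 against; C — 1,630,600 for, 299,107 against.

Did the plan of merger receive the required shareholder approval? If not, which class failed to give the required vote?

Not approved — the C shares did not give the required vote.

A: 2/3 of 19613741 = 13075827.33, rounded up to 13075828; 13,075,828 required, 13,081,750 in favor — approved.
B: 2/3 of 11586547 = 7724364.67, rounded up to 7724365; 7,724,365 required, 7,724,365 in favor — approved.
C: 4/5 of 2038946 = 1631156.80, rounded up to 1631157; 1,631,157 required, 1,630,600 in favor — not approved.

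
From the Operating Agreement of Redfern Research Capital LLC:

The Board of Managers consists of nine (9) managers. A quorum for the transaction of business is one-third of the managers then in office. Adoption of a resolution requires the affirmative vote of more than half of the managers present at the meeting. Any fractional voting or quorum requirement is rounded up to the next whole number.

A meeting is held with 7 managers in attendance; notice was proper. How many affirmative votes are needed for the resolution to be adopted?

4

The resolution requires a majority of the managers present (7).
A majority of 7 is 4.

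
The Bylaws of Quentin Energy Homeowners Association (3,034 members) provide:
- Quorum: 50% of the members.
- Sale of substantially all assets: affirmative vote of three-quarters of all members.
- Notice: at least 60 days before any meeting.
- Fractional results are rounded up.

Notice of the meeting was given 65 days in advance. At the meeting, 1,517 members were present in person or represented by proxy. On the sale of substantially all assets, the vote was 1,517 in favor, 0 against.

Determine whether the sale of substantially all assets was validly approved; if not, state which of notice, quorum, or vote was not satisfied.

Invalid — vote requirement not satisfied.

Notice: 65 days given; 60 required. Satisfied.
Quorum: 50% of 3,034 = 1,517; 1,517 present. Satisfied.
Vote: requires three-fourths of all members (3,034); 3/4 of 3034 = 2275.50, rounded up to 2276, so 2,276 needed; 1,517 in favor. Not satisfied.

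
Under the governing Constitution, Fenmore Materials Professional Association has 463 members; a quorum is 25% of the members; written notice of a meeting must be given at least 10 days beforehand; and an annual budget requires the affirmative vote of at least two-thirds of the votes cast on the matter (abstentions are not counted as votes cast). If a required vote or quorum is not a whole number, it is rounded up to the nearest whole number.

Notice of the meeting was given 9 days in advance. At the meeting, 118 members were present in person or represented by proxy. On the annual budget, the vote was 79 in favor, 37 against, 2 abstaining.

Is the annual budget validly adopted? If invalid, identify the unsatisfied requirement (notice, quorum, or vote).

Invalid — notice requirement not satisfied.

Notice: 9 days given; 10 required. Not satisfied.
Quorum: 25% of 463 = 115.75, rounded up to 116; 118 present. Satisfied.
Vote: requires two-thirds of the votes cast (118 − 2 abstaining = 116); 2/3 of 116 = 77.33, rounded up to 78, so 78 needed; 79 in favor. Satisfied.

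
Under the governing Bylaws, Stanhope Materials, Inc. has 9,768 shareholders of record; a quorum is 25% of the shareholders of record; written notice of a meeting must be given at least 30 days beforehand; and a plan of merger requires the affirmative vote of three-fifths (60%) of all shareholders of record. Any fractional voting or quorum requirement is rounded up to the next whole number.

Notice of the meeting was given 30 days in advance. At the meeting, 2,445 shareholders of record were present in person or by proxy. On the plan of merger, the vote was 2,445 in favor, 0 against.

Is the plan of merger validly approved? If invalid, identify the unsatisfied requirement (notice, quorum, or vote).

Invalid — vote requirement not satisfied.

Notice: 30 days given; 30 required. Satisfied.
Quorum: 25% of 9,768 = 2,442; 2,445 present. Satisfied.
Vote: requires three-fifths of all shareholders of record (9,768); 3/5 of 9768 = 5860.80, rounded up to 5861, so 5,861 needed; 2,445 in favor. Not satisfied.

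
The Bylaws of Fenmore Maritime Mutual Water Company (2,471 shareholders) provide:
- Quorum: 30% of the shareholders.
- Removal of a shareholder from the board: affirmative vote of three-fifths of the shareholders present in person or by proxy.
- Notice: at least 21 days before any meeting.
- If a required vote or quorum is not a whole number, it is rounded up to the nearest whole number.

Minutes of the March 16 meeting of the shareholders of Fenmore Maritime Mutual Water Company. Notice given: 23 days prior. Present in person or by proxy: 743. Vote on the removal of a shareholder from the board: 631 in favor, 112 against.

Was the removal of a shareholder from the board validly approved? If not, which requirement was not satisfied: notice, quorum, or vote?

Notice: 23 days given; 21 required. Satisfied.
Quorum: 30% of 2,471 = 741.30, rounded up to 742; 743 present. Satisfied.
Vote: requires three-fifths of those present (743); 3/5 of 743 = 445.80, rounded up to 446, so 446 needed; 631 in favor. Satisfied.

Valid — all requirements satisfied.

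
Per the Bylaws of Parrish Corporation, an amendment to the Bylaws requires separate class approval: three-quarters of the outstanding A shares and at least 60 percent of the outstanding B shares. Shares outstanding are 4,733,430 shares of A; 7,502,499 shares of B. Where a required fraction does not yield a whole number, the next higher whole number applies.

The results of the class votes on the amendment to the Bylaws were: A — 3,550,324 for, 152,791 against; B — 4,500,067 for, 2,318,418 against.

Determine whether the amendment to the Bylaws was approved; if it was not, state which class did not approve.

Not approved — the B shares did not give the required vote.

A: 3/4 of 4733430 = 3550072.50, rounded up to 3550073; 3,550,073 required, 3,550,324 in favor — approved.
B: 3/5 of 7502499 = 4501499.40, rounded up to 4501500; 4,501,500 required, 4,500,067 in favor — not approved.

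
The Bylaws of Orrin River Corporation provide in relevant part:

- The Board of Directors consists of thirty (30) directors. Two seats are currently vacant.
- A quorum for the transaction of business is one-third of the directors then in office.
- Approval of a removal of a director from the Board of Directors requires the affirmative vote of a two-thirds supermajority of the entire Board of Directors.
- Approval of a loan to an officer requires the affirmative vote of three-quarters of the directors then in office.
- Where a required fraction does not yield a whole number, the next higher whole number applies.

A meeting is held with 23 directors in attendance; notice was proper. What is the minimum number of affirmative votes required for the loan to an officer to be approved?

21

The loan to an officer requires three-fourths of the directors then in office (28).
3/4 of 28 = 21.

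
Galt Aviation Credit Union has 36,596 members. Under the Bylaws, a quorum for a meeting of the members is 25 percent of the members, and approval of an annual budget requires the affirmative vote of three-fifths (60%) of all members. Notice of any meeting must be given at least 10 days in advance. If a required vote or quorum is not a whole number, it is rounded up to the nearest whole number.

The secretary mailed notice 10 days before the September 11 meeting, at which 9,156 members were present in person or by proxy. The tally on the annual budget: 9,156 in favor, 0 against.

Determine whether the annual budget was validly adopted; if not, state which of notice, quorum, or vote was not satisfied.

Notice: 10 days given; 10 required. Satisfied.
Quorum: 25% of 36,596 = 9,149; 9,156 present. Satisfied.
Vote: requires three-fifths of all members (36,596); 3/5 of 36596 = 21957.60, rounded up to 21958, so 21,958 needed; 9,156 in favor. Not satisfied.

Invalid — vote requirement not satisfied.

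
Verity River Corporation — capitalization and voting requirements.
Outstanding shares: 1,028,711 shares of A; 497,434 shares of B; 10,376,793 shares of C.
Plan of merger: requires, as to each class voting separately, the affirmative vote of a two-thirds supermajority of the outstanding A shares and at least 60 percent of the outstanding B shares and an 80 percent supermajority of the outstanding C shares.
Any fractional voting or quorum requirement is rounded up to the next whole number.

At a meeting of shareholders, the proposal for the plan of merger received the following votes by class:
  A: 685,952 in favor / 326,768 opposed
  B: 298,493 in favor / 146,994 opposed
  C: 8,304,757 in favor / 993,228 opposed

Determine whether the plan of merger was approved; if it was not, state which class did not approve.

A: 2/3 of 1028711 = 685807.33, rounded up to 685808; 685,808 required, 685,952 in favor — approved.
B: 3/5 of 497434 = 298460.40, rounded up to 298461; 298,461 required, 298,493 in favor — approved.
C: 4/5 of 10376793 = 8301434.40, rounded up to 8301435; 8,301,435 required, 8,304,757 in favor — approved.

Approved — every class gave the required vote.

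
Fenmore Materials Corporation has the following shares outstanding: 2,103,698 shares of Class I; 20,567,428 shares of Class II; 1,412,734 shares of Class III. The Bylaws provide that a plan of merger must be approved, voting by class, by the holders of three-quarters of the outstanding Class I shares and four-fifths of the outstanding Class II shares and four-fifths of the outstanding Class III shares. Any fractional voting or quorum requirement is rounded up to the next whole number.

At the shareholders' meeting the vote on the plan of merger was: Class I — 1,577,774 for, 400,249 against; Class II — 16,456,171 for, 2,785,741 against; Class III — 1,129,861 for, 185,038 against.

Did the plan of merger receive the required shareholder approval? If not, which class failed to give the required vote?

Class I: 3/4 of 2103698 = 1577773.50, rounded up to 1577774; 1,577,774 required, 1,577,774 in favor — approved.
Class II: 4/5 of 20567428 = 16453942.40, rounded up to 16453943; 16,453,943 required, 16,456,171 in favor — approved.
Class III: 4/5 of 1412734 = 1130187.20, rounded up to 1130188; 1,130,188 required, 1,129,861 in favor — not approved.

Not approved — the Class III shares did not give the required vote.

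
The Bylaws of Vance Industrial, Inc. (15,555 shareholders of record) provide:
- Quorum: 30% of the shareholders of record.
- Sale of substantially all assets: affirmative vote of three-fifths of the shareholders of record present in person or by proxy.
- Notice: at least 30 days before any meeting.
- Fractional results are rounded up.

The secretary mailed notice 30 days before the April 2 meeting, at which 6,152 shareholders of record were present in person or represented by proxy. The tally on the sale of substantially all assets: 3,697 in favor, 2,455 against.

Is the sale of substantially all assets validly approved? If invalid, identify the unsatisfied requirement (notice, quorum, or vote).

Notice: 30 days given; 30 required. Satisfied.
Quorum: 30% of 15,555 = 4,666.50, rounded up to 4,667; 6,152 present. Satisfied.
Vote: requires three-fifths of those present (6,152); 3/5 of 6152 = 3691.20, rounded up to 3692, so 3,692 needed; 3,697 in favor. Satisfied.

Valid — all requirements satisfied.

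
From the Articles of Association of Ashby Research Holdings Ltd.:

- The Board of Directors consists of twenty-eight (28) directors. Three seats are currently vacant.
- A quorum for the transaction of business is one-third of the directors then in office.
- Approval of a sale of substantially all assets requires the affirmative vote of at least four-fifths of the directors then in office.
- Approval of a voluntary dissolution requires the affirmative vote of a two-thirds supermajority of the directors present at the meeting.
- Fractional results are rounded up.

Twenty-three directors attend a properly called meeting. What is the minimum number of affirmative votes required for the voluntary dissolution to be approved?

The voluntary dissolution requires two-thirds of the directors present (23).
2/3 of 23 = 15.33, rounded up to 16.

16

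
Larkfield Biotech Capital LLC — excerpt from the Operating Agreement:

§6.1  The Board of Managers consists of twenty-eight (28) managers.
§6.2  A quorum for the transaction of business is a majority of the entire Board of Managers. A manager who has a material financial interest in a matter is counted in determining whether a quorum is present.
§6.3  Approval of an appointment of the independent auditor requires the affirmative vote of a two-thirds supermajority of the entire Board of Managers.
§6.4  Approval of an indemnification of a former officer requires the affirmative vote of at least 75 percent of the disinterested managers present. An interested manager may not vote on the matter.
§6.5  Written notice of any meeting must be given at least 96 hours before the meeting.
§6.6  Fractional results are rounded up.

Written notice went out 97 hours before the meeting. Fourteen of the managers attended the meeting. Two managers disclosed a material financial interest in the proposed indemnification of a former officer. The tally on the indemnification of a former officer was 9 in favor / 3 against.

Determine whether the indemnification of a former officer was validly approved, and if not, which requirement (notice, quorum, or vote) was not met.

Invalid — quorum requirement not satisfied.

Notice: 97 hours given; 96 required (97 ≥ 96). Satisfied.
Quorum: 14 present (interested managers count toward quorum); quorum is 15. Not satisfied.
Vote: the indemnification of a former officer requires three-fourths of the disinterested managers present (14 − 2 = 12). 3/4 of 12 = 9, so 9 affirmative votes are needed; 9 voted in favor. Satisfied. (Moot — without a quorum no business can be validly transacted.)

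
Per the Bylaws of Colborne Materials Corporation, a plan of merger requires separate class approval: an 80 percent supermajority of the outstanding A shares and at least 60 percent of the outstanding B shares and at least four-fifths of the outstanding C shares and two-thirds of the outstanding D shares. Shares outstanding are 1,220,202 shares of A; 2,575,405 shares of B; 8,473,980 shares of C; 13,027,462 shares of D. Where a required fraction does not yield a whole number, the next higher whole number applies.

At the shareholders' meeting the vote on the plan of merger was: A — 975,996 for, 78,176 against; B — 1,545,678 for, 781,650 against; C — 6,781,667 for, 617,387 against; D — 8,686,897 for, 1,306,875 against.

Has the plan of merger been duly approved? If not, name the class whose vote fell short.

Not approved — the A shares did not give the required vote.

A: 4/5 of 1220202 = 976161.60, rounded up to 976162; 976,162 required, 975,996 in favor — not approved.
B: 3/5 of 2575405 = 1545243; 1,545,243 required, 1,545,678 in favor — approved.
C: 4/5 of 8473980 = 6779184; 6,779,184 required, 6,781,667 in favor — approved.
D: 2/3 of 13027462 = 8684974.67, rounded up to 8684975; 8,684,975 required, 8,686,897 in favor — approved.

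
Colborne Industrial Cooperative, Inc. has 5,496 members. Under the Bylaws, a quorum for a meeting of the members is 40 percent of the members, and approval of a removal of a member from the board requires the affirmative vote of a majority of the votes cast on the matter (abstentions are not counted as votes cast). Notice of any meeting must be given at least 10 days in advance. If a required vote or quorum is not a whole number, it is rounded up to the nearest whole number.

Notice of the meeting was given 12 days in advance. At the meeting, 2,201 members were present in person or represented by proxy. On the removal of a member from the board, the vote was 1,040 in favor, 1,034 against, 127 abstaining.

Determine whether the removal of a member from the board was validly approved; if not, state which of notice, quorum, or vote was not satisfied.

Valid — all requirements satisfied.

Notice: 12 days given; 10 required. Satisfied.
Quorum: 40% of 5,496 = 2,198.40, rounded up to 2,199; 2,201 present. Satisfied.
Vote: requires a majority of the votes cast (2,201 − 127 abstaining = 2,074); a majority of 2074 is 1038, so 1,038 needed; 1,040 in favor. Satisfied.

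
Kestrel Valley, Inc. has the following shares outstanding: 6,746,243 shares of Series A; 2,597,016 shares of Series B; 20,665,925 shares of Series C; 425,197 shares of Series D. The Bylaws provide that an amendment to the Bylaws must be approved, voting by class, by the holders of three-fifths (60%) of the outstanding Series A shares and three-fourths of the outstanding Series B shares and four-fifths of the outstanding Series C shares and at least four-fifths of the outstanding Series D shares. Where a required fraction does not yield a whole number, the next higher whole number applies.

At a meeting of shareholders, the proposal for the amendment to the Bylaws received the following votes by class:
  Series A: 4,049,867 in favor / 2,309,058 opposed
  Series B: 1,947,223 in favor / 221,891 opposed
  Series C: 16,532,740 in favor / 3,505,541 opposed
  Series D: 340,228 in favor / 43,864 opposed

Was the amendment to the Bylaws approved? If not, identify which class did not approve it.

Series A: 3/5 of 6746243 = 4047745.80, rounded up to 4047746; 4,047,746 required, 4,049,867 in favor — approved.
Series B: 3/4 of 2597016 = 1947762; 1,947,762 required, 1,947,223 in favor — not approved.
Series C: 4/5 of 20665925 = 16532740; 16,532,740 required, 16,532,740 in favor — approved.
Series D: 4/5 of 425197 = 340157.60, rounded up to 340158; 340,158 required, 340,228 in favor — approved.

Not approved — the Series B shares did not give the required vote.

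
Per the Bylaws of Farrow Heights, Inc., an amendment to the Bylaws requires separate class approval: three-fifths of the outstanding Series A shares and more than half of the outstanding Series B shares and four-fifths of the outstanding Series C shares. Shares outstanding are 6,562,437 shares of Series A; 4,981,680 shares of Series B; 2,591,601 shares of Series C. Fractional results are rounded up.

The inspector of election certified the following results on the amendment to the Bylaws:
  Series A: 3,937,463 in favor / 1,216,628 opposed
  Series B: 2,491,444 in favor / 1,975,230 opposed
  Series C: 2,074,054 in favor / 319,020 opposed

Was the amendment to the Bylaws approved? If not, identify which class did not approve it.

Approved — every class gave the required vote.

Series A: 3/5 of 6562437 = 3937462.20, rounded up to 3937463; 3,937,463 required, 3,937,463 in favor — approved.
Series B: a majority of 4981680 is 2490841; 2,490,841 required, 2,491,444 in favor — approved.
Series C: 4/5 of 2591601 = 2073280.80, rounded up to 2073281; 2,073,281 required, 2,074,054 in favor — approved.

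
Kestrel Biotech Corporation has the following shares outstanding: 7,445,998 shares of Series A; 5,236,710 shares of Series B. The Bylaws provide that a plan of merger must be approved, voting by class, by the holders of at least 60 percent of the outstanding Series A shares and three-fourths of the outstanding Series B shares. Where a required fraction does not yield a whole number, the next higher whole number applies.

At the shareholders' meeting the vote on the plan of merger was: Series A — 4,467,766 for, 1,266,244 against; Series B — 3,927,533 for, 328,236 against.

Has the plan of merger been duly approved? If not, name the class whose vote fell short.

Series A: 3/5 of 7445998 = 4467598.80, rounded up to 4467599; 4,467,599 required, 4,467,766 in favor — approved.
Series B: 3/4 of 5236710 = 3927532.50, rounded up to 3927533; 3,927,533 required, 3,927,533 in favor — approved.

Approved — every class gave the required vote.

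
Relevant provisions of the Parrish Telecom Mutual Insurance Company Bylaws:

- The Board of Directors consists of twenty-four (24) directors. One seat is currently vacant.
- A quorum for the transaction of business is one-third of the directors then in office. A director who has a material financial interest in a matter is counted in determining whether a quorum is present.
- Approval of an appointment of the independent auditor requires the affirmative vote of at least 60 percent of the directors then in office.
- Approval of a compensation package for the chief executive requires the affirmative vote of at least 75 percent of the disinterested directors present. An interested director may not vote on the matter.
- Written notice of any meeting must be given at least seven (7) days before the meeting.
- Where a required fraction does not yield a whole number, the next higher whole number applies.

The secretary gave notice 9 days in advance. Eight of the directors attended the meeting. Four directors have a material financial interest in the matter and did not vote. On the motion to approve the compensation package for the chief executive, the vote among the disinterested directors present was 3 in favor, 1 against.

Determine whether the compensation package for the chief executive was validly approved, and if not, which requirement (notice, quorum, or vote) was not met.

Notice: 9 days given; 7 required (9 ≥ 7). Satisfied.
Quorum: 8 present (interested directors count toward quorum); quorum is 8. Satisfied.
Vote: the compensation package for the chief executive requires three-fourths of the disinterested directors present (8 − 4 = 4). 3/4 of 4 = 3, so 3 affirmative votes are needed; 3 voted in favor. Satisfied.

Valid — all requirements satisfied.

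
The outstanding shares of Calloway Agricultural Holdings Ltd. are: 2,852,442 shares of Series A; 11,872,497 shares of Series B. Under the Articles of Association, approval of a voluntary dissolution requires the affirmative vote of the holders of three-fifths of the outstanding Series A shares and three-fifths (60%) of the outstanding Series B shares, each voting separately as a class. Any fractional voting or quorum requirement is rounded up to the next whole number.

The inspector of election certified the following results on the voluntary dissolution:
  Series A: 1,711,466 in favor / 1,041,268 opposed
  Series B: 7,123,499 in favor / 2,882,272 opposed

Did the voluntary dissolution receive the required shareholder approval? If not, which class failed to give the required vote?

Approved — every class gave the required vote.

Series A: 3/5 of 2852442 = 1711465.20, rounded up to 1711466; 1,711,466 required, 1,711,466 in favor — approved.
Series B: 3/5 of 11872497 = 7123498.20, rounded up to 7123499; 7,123,499 required, 7,123,499 in favor — approved.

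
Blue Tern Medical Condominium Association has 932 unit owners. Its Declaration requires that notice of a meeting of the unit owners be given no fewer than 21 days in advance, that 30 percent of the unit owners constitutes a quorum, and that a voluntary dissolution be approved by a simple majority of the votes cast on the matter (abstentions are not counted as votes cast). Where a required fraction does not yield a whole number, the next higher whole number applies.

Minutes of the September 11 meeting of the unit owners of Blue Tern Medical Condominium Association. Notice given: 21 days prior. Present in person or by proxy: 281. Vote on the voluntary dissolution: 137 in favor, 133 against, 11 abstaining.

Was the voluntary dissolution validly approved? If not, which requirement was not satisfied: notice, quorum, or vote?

Notice: 21 days given; 21 required. Satisfied.
Quorum: 30% of 932 = 279.60, rounded up to 280; 281 present. Satisfied.
Vote: requires a majority of the votes cast (281 − 11 abstaining = 270); a majority of 270 is 136, so 136 needed; 137 in favor. Satisfied.

Valid — all requirements satisfied.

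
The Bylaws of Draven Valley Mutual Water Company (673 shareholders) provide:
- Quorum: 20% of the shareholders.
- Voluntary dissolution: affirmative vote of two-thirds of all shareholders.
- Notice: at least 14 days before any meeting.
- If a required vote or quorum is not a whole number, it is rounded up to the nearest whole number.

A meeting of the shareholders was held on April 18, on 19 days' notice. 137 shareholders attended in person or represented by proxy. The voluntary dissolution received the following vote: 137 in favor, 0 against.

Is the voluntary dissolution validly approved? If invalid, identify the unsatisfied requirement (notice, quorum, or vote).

Invalid — vote requirement not satisfied.

Notice: 19 days given; 14 required. Satisfied.
Quorum: 20% of 673 = 134.60, rounded up to 135; 137 present. Satisfied.
Vote: requires two-thirds of all shareholders (673); 2/3 of 673 = 448.67, rounded up to 449, so 449 needed; 137 in favor. Not satisfied.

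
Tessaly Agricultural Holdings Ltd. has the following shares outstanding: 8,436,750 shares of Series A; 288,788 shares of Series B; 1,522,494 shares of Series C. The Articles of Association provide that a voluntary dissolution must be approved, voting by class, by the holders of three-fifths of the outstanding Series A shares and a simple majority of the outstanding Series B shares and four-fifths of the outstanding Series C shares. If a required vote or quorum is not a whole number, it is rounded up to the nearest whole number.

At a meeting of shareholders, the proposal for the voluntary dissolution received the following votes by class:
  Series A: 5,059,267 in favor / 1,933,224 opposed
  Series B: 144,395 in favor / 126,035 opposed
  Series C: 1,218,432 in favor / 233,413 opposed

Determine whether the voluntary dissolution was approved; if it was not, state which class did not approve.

Series A: 3/5 of 8436750 = 5062050; 5,062,050 required, 5,059,267 in favor — not approved.
Series B: a majority of 288788 is 144395; 144,395 required, 144,395 in favor — approved.
Series C: 4/5 of 1522494 = 1217995.20, rounded up to 1217996; 1,217,996 required, 1,218,432 in favor — approved.

Not approved — the Series A shares did not give the required vote.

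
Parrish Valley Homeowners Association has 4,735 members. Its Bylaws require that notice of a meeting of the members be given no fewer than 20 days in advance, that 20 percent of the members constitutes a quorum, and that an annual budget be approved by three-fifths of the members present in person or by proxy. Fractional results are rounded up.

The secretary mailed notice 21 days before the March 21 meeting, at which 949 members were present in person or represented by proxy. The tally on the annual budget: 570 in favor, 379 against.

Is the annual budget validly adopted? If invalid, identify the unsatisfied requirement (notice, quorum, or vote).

Valid — all requirements satisfied.

Notice: 21 days given; 20 required. Satisfied.
Quorum: 20% of 4,735 = 947; 949 present. Satisfied.
Vote: requires three-fifths of those present (949); 3/5 of 949 = 569.40, rounded up to 570, so 570 needed; 570 in favor. Satisfied.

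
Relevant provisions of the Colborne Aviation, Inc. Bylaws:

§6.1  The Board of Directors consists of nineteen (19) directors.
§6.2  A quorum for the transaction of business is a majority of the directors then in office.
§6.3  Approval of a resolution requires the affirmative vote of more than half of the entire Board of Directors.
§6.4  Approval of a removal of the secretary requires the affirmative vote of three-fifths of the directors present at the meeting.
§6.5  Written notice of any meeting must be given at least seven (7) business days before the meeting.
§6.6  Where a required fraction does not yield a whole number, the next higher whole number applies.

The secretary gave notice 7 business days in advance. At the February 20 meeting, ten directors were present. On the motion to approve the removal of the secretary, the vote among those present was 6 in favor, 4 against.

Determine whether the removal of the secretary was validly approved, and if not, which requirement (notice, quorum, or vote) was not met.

Valid — all requirements satisfied.

Notice: 7 business days given; 7 required (7 ≥ 7). Satisfied.
Quorum: 10 present; quorum is 10. Satisfied.
Vote: the removal of the secretary requires three-fifths of the directors present (10). 3/5 of 10 = 6, so 6 affirmative votes are needed; 6 voted in favor. Satisfied.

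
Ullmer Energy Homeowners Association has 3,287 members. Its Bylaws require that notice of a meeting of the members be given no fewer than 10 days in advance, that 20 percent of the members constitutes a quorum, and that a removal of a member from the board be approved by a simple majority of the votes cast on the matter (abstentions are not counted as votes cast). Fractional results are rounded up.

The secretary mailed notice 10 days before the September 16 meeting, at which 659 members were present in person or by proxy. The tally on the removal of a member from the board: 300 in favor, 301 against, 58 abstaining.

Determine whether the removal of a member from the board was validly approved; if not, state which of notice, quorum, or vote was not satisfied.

Notice: 10 days given; 10 required. Satisfied.
Quorum: 20% of 3,287 = 657.40, rounded up to 658; 659 present. Satisfied.
Vote: requires a majority of the votes cast (659 − 58 abstaining = 601); a majority of 601 is 301, so 301 needed; 300 in favor. Not satisfied.

Invalid — vote requirement not satisfied.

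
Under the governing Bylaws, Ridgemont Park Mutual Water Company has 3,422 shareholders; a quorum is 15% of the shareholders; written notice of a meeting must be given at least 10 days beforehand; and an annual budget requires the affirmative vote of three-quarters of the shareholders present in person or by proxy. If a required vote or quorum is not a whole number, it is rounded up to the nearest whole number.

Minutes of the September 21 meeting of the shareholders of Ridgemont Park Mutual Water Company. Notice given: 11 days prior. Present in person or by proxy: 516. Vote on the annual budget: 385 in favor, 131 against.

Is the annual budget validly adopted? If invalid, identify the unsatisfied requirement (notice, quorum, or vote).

Invalid — vote requirement not satisfied.

Notice: 11 days given; 10 required. Satisfied.
Quorum: 15% of 3,422 = 513.30, rounded up to 514; 516 present. Satisfied.
Vote: requires three-fourths of those present (516); 3/4 of 516 = 387, so 387 needed; 385 in favor. Not satisfied.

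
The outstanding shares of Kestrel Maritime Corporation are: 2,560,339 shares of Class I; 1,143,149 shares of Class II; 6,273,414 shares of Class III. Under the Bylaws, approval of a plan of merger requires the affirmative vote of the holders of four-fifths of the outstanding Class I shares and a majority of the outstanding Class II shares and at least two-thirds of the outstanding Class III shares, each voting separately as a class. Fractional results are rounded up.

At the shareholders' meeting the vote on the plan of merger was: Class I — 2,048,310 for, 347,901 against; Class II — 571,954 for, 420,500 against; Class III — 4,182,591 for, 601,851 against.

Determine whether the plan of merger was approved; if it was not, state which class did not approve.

Class I: 4/5 of 2560339 = 2048271.20, rounded up to 2048272; 2,048,272 required, 2,048,310 in favor — approved.
Class II: a majority of 1143149 is 571575; 571,575 required, 571,954 in favor — approved.
Class III: 2/3 of 6273414 = 4182276; 4,182,276 required, 4,182,591 in favor — approved.

Approved — every class gave the required vote.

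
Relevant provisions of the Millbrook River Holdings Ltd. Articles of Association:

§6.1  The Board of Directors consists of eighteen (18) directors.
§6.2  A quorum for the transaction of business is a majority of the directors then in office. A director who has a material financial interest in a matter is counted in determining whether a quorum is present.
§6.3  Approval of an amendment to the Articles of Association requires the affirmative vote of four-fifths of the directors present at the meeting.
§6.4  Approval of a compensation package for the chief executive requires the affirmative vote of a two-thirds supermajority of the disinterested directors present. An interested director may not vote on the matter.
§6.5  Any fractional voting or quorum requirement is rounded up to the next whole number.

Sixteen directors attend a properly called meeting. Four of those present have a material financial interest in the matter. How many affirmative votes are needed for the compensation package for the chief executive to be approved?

The compensation package for the chief executive requires two-thirds of the disinterested directors present (16 − 4 = 12).
2/3 of 12 = 8.

8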